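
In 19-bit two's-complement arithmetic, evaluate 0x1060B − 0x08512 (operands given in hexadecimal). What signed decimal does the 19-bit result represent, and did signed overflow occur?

33017; no overflow

0x1060B = 0010000011000001011 = 67083 (signed)
0x08512 = 0001000010100010010 = 34066 (signed)
Subtract via negate-and-add: invert 0001000010100010010 + 1 = 1110111101011101110 (i.e. -34066).
  0010000011000001011
+ 1110111101011101110
= 0001000000011111001  (discard carry-out 1)
Result 0001000000011111001: MSB = 0 → value 33017.
Addends (after negating the subtrahend) have opposite signs, so signed overflow cannot occur.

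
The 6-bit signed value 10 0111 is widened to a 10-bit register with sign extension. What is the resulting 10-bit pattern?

1111100111

MSB of 100111 is 1; replicate it into the new high bits.
1111|100111 → 1111100111 (still -25).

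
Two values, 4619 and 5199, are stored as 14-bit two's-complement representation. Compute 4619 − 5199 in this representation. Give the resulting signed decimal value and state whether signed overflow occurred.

4619 → 01001000001011
5199 → 01010001001111
Subtract via negate-and-add: invert 01010001001111 + 1 = 10101110110001 (i.e. -5199).
  01001000001011
+ 10101110110001
= 11110110111100
Result 11110110111100: MSB = 1 → 15804 − 16384 = -580.
Addends (after negating the subtrahend) have opposite signs, so signed overflow cannot occur.

-580; no overflow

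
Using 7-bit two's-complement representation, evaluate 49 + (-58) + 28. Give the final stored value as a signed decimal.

19

49 + (-58) = -9 (1110111)
-9 + 28 = 19 (0010011)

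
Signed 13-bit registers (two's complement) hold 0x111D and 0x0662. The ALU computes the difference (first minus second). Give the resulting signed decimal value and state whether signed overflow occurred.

0x111D = 1000100011101 = -3811 (signed)
0x0662 = 0011001100010 = 1634 (signed)
Subtract via negate-and-add: invert 0011001100010 + 1 = 1100110011110 (i.e. -1634).
  1000100011101
+ 1100110011110
= 0101010111011  (discard carry-out 1)
Result 0101010111011: MSB = 0 → value 2747.
Both addends (after negating the subtrahend) are negative but the stored result is non-negative: signed overflow. The true value -3811 − 1634 = -5445 lies outside [-4096, 4095].

2747; overflow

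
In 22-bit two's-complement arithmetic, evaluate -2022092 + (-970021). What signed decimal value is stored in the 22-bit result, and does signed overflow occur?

1202191; overflow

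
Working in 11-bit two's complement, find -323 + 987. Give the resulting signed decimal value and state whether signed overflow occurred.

-323 → 11010111101
987 → 01111011011
  11010111101
+ 01111011011
= 01010011000  (discard carry-out 1)
Result 01010011000: MSB = 0 → value 664.
Addends have opposite signs, so signed overflow cannot occur.

664; no overflow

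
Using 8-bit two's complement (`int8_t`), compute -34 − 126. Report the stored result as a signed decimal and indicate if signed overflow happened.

96; overflow

-34 → 11011110
126 → 01111110
Subtract via negate-and-add: invert 01111110 + 1 = 10000010 (i.e. -126).
  11011110
+ 10000010
= 01100000  (discard carry-out 1)
Result 01100000: MSB = 0 → value 96.
Both addends (after negating the subtrahend) are negative but the stored result is non-negative: signed overflow. The true value -34 − 126 = -160 lies outside [-128, 127].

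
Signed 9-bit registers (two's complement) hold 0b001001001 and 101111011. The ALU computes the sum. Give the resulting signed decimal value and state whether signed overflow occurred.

-60; no overflow

0b001001001 → 001001001 = 73 (signed)
101111011 = -133 (signed)
  001001001
+ 101111011
= 111000100
Result 111000100: MSB = 1 → 452 − 512 = -60.
Addends have opposite signs, so signed overflow cannot occur.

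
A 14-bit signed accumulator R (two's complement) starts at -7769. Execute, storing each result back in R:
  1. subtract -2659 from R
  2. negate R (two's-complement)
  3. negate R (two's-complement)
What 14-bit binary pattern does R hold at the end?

10110000001010

Start: R = -7769 = 10000110100111.
R = -7769 − (-2659) = -5110 = 10110000001010
R = −(-5110) = 5110 = 01001111110110
R = −(5110) = -5110 = 10110000001010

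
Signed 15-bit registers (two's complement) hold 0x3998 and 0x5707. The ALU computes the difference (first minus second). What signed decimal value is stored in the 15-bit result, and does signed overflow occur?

-7535; overflow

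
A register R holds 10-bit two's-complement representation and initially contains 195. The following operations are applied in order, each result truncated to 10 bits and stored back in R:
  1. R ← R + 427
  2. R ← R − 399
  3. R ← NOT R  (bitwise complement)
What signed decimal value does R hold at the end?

-224

Start: R = 195 = 0011000011.
R = 195 + 427 = 622; wraps to -402 = 1001101110
R = -402 − 399 = -801; wraps to 223 = 0011011111
R = NOT 0011011111 = 1100100000 = -224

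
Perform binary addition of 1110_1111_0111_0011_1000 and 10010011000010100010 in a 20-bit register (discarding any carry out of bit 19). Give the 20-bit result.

  11101111011100111000
+ 10010011000010100010
= 10000010011111011010  (discard carry-out 1)

10000010011111011010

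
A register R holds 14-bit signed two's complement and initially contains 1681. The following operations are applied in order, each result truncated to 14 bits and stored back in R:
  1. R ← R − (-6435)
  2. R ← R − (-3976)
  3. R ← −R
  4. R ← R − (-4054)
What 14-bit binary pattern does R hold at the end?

10000010011010

Start: R = 1681 = 00011010010001.
R = 1681 − (-6435) = 8116 = 01111110110100
R = 8116 − (-3976) = 12092; wraps to -4292 = 10111100111100
R = −(-4292) = 4292 = 01000011000100
R = 4292 − (-4054) = 8346; wraps to -8038 = 10000010011010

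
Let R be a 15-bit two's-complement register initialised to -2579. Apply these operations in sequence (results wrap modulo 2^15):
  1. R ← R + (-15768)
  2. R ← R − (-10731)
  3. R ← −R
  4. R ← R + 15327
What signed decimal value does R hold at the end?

-9825

Start: R = -2579 = 111010111101101.
R = -2579 + (-15768) = -18347; wraps to 14421 = 011100001010101
R = 14421 − (-10731) = 25152; wraps to -7616 = 110001001000000
R = −(-7616) = 7616 = 001110111000000
R = 7616 + 15327 = 22943; wraps to -9825 = 101100110011111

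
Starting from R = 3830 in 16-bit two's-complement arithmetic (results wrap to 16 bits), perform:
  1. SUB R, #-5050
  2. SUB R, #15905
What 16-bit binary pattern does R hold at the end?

Start: R = 3830 = 0000111011110110.
R = 3830 − (-5050) = 8880 = 0010001010110000
R = 8880 − 15905 = -7025 = 1110010010001111

1110010010001111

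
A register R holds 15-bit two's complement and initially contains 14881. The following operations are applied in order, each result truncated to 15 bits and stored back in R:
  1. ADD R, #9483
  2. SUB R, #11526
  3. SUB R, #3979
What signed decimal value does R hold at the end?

Start: R = 14881 = 011101000100001.
R = 14881 + 9483 = 24364; wraps to -8404 = 101111100101100
R = -8404 − 11526 = -19930; wraps to 12838 = 011001000100110
R = 12838 − 3979 = 8859 = 010001010011011

8859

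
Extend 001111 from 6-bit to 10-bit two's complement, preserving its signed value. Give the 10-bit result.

0000001111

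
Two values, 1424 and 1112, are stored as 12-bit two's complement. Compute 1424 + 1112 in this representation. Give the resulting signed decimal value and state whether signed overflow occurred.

-1560; overflow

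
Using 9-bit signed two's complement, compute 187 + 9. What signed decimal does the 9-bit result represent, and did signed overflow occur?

196; no overflow

187 → 010111011
9 → 000001001
  010111011
+ 000001001
= 011000100
Result 011000100: MSB = 0 → value 196.
Both addends are non-negative and so is the stored result: no signed overflow.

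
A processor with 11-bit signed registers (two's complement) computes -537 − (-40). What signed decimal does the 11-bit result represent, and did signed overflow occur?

-537 → 10111100111
-40 → 11111011000
Subtract via negate-and-add: invert 11111011000 + 1 = 00000101000 (i.e. 40).
  10111100111
+ 00000101000
= 11000001111
Result 11000001111: MSB = 1 → 1551 − 2048 = -497.
Addends (after negating the subtrahend) have opposite signs, so signed overflow cannot occur.

-497; no overflow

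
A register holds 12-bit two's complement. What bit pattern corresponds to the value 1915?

011101111011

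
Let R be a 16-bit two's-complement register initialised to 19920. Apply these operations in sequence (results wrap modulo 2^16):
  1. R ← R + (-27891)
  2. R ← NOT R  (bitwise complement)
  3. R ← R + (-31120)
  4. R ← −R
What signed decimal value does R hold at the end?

23150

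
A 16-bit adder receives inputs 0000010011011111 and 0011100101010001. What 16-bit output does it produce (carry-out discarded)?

  0000010011011111
+ 0011100101010001
= 0011111000110000

0011111000110000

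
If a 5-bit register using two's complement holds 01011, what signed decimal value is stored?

MSB is 0, so the value is non-negative: 01011 = 11.

11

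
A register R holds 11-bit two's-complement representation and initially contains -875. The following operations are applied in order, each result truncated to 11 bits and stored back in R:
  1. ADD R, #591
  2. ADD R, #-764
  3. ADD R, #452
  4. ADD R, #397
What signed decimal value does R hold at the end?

Start: R = -875 = 10010010101.
R = -875 + 591 = -284 = 11011100100
R = -284 + (-764) = -1048; wraps to 1000 = 01111101000
R = 1000 + 452 = 1452; wraps to -596 = 10110101100
R = -596 + 397 = -199 = 11100111001

-199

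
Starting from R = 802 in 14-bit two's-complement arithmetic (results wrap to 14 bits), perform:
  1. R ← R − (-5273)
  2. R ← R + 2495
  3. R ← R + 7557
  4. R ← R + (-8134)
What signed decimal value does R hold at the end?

Start: R = 802 = 00001100100010.
R = 802 − (-5273) = 6075 = 01011110111011
R = 6075 + 2495 = 8570; wraps to -7814 = 10000101111010
R = -7814 + 7557 = -257 = 11111011111111
R = -257 + (-8134) = -8391; wraps to 7993 = 01111100111001

7993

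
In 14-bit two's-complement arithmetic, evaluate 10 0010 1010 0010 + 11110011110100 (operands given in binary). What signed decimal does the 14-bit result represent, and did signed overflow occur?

10 0010 1010 0010 → 10001010100010 = -7518 (signed)
11110011110100 = -780 (signed)
  10001010100010
+ 11110011110100
= 01111110010110  (discard carry-out 1)
Result 01111110010110: MSB = 0 → value 8086.
Both addends are negative but the stored result is non-negative: signed overflow. The true value -7518 + (-780) = -8298 lies outside [-8192, 8191].

8086; overflow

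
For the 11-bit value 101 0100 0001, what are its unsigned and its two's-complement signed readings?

Unsigned: 10101000001 = 1345.
Signed: MSB=1 → 1345 − 2048 = -703.

unsigned = 1345, signed = -703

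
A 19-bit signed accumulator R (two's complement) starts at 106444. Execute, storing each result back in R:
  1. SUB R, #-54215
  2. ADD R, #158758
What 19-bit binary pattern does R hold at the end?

1001101111110111001

Start: R = 106444 = 0011001111111001100.
R = 106444 − (-54215) = 160659 = 0100111001110010011
R = 160659 + 158758 = 319417; wraps to -204871 = 1001101111110111001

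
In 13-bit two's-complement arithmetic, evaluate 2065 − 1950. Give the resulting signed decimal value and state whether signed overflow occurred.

2065 → 0100000010001
1950 → 0011110011110
Subtract via negate-and-add: invert 0011110011110 + 1 = 1100001100010 (i.e. -1950).
  0100000010001
+ 1100001100010
= 0000001110011  (discard carry-out 1)
Result 0000001110011: MSB = 0 → value 115.
Addends (after negating the subtrahend) have opposite signs, so signed overflow cannot occur.

115; no overflow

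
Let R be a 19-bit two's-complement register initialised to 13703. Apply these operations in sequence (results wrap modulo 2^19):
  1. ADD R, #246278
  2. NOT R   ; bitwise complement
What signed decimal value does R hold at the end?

-259982

Start: R = 13703 = 0000011010110000111.
R = 13703 + 246278 = 259981 = 0111111011110001101
R = NOT 0111111011110001101 = 1000000100001110010 = -259982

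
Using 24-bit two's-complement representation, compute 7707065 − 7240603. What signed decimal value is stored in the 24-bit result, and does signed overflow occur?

7707065 → 011101011001100110111001
7240603 → 011011100111101110011011
Subtract via negate-and-add: invert 011011100111101110011011 + 1 = 100100011000010001100101 (i.e. -7240603).
  011101011001100110111001
+ 100100011000010001100101
= 000001110001111000011110  (discard carry-out 1)
Result 000001110001111000011110: MSB = 0 → value 466462.
Addends (after negating the subtrahend) have opposite signs, so signed overflow cannot occur.

466462; no overflow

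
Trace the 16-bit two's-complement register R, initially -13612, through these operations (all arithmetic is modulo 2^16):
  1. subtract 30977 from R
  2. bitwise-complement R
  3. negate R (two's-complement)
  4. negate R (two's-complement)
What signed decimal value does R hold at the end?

-20948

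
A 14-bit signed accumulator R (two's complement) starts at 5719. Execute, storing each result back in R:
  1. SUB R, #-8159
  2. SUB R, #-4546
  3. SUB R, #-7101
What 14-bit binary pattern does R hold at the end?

10001110110101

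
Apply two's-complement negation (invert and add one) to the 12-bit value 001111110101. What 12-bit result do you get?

110000001011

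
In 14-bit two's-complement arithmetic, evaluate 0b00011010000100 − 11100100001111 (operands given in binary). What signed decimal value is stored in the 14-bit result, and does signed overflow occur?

3445; no overflow

0b00011010000100 → 00011010000100 = 1668 (signed)
11100100001111 = -1777 (signed)
Subtract via negate-and-add: invert 11100100001111 + 1 = 00011011110001 (i.e. 1777).
  00011010000100
+ 00011011110001
= 00110101110101
Result 00110101110101: MSB = 0 → value 3445.
Both addends (after negating the subtrahend) are non-negative and so is the stored result: no signed overflow.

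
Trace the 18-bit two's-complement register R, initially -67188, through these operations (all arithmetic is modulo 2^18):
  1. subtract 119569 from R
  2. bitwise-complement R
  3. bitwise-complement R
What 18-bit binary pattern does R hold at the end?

Start: R = -67188 = 101111100110001100.
R = -67188 − 119569 = -186757; wraps to 75387 = 010010011001111011
R = NOT 010010011001111011 = 101101100110000100 = -75388
R = NOT 101101100110000100 = 010010011001111011 = 75387

010010011001111011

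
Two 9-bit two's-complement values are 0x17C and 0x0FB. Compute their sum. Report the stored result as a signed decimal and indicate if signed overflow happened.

119; no overflow

0x17C = 101111100 = -132 (signed)
0x0FB = 011111011 = 251 (signed)
  101111100
+ 011111011
= 001110111  (discard carry-out 1)
Result 001110111: MSB = 0 → value 119.
Addends have opposite signs, so signed overflow cannot occur.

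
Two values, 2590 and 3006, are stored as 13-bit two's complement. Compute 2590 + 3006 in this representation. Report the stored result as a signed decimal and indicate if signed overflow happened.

-2596; overflow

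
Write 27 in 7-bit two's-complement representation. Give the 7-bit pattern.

0011011

27 is non-negative, so write it directly in 7 bits: 0011011.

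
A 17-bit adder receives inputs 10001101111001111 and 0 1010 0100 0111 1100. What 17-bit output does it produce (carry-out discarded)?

11100000001001011

  10001101111001111
+ 01010010001111100
= 11100000001001011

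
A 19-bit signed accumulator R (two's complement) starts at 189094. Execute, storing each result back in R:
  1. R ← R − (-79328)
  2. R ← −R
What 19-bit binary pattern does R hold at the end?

Start: R = 189094 = 0101110001010100110.
R = 189094 − (-79328) = 268422; wraps to -255866 = 1000001100010000110
R = −(-255866) = 255866 = 0111110011101111010

0111110011101111010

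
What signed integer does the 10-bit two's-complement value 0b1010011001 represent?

MSB is 1, so the value is negative.
Invert: 0101100110. Add 1: 0101100111 = 359. So the value is −359.

-359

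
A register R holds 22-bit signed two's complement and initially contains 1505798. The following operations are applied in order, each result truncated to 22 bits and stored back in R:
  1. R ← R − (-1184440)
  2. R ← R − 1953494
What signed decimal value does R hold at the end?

Start: R = 1505798 = 0101101111101000000110.
R = 1505798 − (-1184440) = 2690238; wraps to -1504066 = 1010010000110010111110
R = -1504066 − 1953494 = -3457560; wraps to 736744 = 0010110011110111101000

736744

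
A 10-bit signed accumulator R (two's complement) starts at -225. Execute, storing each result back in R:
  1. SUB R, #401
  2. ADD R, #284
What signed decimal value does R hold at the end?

-342

Start: R = -225 = 1100011111.
R = -225 − 401 = -626; wraps to 398 = 0110001110
R = 398 + 284 = 682; wraps to -342 = 1010101010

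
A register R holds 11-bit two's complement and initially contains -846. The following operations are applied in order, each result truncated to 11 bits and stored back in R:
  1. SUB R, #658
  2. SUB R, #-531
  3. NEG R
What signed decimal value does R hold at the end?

973

Start: R = -846 = 10010110010.
R = -846 − 658 = -1504; wraps to 544 = 01000100000
R = 544 − (-531) = 1075; wraps to -973 = 10000110011
R = −(-973) = 973 = 01111001101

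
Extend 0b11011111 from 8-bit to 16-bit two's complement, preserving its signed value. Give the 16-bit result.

MSB of 11011111 is 1; replicate it into the new high bits.
11111111|11011111 → 1111111111011111 (still -33).

1111111111011111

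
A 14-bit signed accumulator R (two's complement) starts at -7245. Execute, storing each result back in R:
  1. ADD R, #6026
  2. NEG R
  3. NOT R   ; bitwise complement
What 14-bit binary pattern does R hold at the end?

11101100111100

Start: R = -7245 = 10001110110011.
R = -7245 + 6026 = -1219 = 11101100111101
R = −(-1219) = 1219 = 00010011000011
R = NOT 00010011000011 = 11101100111100 = -1220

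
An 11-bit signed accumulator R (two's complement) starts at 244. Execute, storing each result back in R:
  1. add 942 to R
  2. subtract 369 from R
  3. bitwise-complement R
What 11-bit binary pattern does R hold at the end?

10011001110

Start: R = 244 = 00011110100.
R = 244 + 942 = 1186; wraps to -862 = 10010100010
R = -862 − 369 = -1231; wraps to 817 = 01100110001
R = NOT 01100110001 = 10011001110 = -818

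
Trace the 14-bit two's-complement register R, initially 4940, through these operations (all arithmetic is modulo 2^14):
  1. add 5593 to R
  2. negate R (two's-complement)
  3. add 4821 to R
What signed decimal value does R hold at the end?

-5712

Start: R = 4940 = 01001101001100.
R = 4940 + 5593 = 10533; wraps to -5851 = 10100100100101
R = −(-5851) = 5851 = 01011011011011
R = 5851 + 4821 = 10672; wraps to -5712 = 10100110110000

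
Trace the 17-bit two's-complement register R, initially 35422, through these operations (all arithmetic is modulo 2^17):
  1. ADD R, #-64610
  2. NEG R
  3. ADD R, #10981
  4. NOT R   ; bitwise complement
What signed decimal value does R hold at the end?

-40170

Start: R = 35422 = 01000101001011110.
R = 35422 + (-64610) = -29188 = 11000110111111100
R = −(-29188) = 29188 = 00111001000000100
R = 29188 + 10981 = 40169 = 01001110011101001
R = NOT 01001110011101001 = 10110001100010110 = -40170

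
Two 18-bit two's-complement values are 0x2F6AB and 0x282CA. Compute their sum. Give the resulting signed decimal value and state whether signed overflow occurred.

96629; overflow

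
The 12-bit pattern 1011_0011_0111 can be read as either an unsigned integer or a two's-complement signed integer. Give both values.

unsigned = 2871, signed = -1225

Unsigned: 101100110111 = 2871.
Signed: MSB=1 → 2871 − 4096 = -1225.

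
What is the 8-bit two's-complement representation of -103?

|-103| = 103 = 01100111 in 8 bits.
Invert the bits: 10011000. Add 1: 10011001.

10011001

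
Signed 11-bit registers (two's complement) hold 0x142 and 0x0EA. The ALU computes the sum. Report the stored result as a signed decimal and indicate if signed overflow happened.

0x142 = 00101000010 = 322 (signed)
0x0EA = 00011101010 = 234 (signed)
  00101000010
+ 00011101010
= 01000101100
Result 01000101100: MSB = 0 → value 556.
Both addends are non-negative and so is the stored result: no signed overflow.

556; no overflow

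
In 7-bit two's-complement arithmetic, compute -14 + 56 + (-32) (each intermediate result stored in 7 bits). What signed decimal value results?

10

-14 + 56 = 42 (0101010)
42 + (-32) = 10 (0001010)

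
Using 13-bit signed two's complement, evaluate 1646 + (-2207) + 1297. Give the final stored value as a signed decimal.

736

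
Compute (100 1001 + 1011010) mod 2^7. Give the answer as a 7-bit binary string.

0100011

  1001001
+ 1011010
= 0100011  (discard carry-out 1)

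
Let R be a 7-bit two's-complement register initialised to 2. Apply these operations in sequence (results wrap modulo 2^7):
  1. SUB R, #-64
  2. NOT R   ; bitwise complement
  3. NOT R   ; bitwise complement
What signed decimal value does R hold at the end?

-62

Start: R = 2 = 0000010.
R = 2 − (-64) = 66; wraps to -62 = 1000010
R = NOT 1000010 = 0111101 = 61
R = NOT 0111101 = 1000010 = -62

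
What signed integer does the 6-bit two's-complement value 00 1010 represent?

10

MSB is 0, so the value is non-negative: 001010 = 10.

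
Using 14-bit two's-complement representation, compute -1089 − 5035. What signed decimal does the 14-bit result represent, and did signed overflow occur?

-1089 → 11101110111111
5035 → 01001110101011
Subtract via negate-and-add: invert 01001110101011 + 1 = 10110001010101 (i.e. -5035).
  11101110111111
+ 10110001010101
= 10100000010100  (discard carry-out 1)
Result 10100000010100: MSB = 1 → 10260 − 16384 = -6124.
Both addends (after negating the subtrahend) are negative and so is the stored result: no signed overflow.

-6124; no overflow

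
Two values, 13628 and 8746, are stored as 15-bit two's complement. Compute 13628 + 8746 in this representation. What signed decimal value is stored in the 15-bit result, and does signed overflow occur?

13628 → 011010100111100
8746 → 010001000101010
  011010100111100
+ 010001000101010
= 101011101100110
Result 101011101100110: MSB = 1 → 22374 − 32768 = -10394.
Both addends are non-negative but the stored result is negative: signed overflow. The true value 13628 + 8746 = 22374 lies outside [-16384, 16383].

-10394; overflow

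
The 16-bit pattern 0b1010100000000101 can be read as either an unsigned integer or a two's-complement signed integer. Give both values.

unsigned = 43013, signed = -22523

Unsigned: 1010100000000101 = 43013.
Signed: MSB=1 → 43013 − 65536 = -22523.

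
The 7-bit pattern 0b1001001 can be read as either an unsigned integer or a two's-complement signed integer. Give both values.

Unsigned: 1001001 = 73.
Signed: MSB=1 → 73 − 128 = -55.

unsigned = 73, signed = -55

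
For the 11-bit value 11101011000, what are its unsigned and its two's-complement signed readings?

unsigned = 1880, signed = -168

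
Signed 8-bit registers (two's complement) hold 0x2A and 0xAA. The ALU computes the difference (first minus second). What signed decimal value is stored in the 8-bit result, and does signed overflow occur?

-128; overflow

0x2A = 00101010 = 42 (signed)
0xAA = 10101010 = -86 (signed)
Subtract via negate-and-add: invert 10101010 + 1 = 01010110 (i.e. 86).
  00101010
+ 01010110
= 10000000
Result 10000000: MSB = 1 → 128 − 256 = -128.
Both addends (after negating the subtrahend) are non-negative but the stored result is negative: signed overflow. The true value 42 − (-86) = 128 lies outside [-128, 127].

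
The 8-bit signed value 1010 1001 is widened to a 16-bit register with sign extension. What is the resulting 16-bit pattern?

MSB of 10101001 is 1; replicate it into the new high bits.
11111111|10101001 → 1111111110101001 (still -87).

1111111110101001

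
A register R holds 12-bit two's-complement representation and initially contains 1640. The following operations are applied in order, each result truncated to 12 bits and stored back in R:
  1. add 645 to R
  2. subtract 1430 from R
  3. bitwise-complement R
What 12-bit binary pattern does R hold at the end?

Start: R = 1640 = 011001101000.
R = 1640 + 645 = 2285; wraps to -1811 = 100011101101
R = -1811 − 1430 = -3241; wraps to 855 = 001101010111
R = NOT 001101010111 = 110010101000 = -856

110010101000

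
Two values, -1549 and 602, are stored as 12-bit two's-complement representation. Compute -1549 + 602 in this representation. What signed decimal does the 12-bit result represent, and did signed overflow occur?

-947; no overflow

-1549 → 100111110011
602 → 001001011010
  100111110011
+ 001001011010
= 110001001101
Result 110001001101: MSB = 1 → 3149 − 4096 = -947.
Addends have opposite signs, so signed overflow cannot occur.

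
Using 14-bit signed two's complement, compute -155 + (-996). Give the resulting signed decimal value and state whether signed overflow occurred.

-155 → 11111101100101
-996 → 11110000011100
  11111101100101
+ 11110000011100
= 11101110000001  (discard carry-out 1)
Result 11101110000001: MSB = 1 → 15233 − 16384 = -1151.
Both addends are negative and so is the stored result: no signed overflow.

-1151; no overflow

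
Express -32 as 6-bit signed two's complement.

|-32| = 32 = 100000 in 6 bits.
Invert the bits: 011111. Add 1: 100000.

100000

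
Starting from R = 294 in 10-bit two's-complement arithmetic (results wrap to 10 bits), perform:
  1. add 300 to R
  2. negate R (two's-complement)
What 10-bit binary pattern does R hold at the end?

0110101110

Start: R = 294 = 0100100110.
R = 294 + 300 = 594; wraps to -430 = 1001010010
R = −(-430) = 430 = 0110101110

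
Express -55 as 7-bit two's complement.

|-55| = 55 = 0110111 in 7 bits.
Invert the bits: 1001000. Add 1: 1001001.

1001001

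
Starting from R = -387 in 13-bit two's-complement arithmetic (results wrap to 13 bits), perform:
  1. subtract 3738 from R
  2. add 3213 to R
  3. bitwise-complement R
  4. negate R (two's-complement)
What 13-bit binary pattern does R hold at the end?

1110001110001

Start: R = -387 = 1111001111101.
R = -387 − 3738 = -4125; wraps to 4067 = 0111111100011
R = 4067 + 3213 = 7280; wraps to -912 = 1110001110000
R = NOT 1110001110000 = 0001110001111 = 911
R = −(911) = -911 = 1110001110001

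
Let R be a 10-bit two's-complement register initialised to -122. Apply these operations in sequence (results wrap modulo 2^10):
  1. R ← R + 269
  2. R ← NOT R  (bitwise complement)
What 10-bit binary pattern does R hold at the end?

1101101100

Start: R = -122 = 1110000110.
R = -122 + 269 = 147 = 0010010011
R = NOT 0010010011 = 1101101100 = -148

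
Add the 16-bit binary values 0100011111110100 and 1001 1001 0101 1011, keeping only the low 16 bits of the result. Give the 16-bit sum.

  0100011111110100
+ 1001100101011011
= 1110000101001111

1110000101001111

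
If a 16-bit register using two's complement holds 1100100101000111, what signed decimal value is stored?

MSB is 1, so the value is negative.
Unsigned reading: 51527. Subtract 2^16 = 65536: 51527 − 65536 = -14009.

-14009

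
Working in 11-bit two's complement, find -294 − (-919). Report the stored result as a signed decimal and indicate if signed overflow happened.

-294 → 11011011010
-919 → 10001101001
Subtract via negate-and-add: invert 10001101001 + 1 = 01110010111 (i.e. 919).
  11011011010
+ 01110010111
= 01001110001  (discard carry-out 1)
Result 01001110001: MSB = 0 → value 625.
Addends (after negating the subtrahend) have opposite signs, so signed overflow cannot occur.

625; no overflow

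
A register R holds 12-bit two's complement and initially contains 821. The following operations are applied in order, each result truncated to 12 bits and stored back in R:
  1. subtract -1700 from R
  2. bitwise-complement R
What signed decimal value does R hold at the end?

Start: R = 821 = 001100110101.
R = 821 − (-1700) = 2521; wraps to -1575 = 100111011001
R = NOT 100111011001 = 011000100110 = 1574

1574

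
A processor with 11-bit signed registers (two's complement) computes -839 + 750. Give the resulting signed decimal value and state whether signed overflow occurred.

-89; no overflow

-839 → 10010111001
750 → 01011101110
  10010111001
+ 01011101110
= 11110100111
Result 11110100111: MSB = 1 → 1959 − 2048 = -89.
Addends have opposite signs, so signed overflow cannot occur.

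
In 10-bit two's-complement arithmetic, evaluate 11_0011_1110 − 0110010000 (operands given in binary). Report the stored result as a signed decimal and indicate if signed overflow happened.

430; overflow

11_0011_1110 → 1100111110 = -194 (signed)
0110010000 = 400 (signed)
Subtract via negate-and-add: invert 0110010000 + 1 = 1001110000 (i.e. -400).
  1100111110
+ 1001110000
= 0110101110  (discard carry-out 1)
Result 0110101110: MSB = 0 → value 430.
Both addends (after negating the subtrahend) are negative but the stored result is non-negative: signed overflow. The true value -194 − 400 = -594 lies outside [-512, 511].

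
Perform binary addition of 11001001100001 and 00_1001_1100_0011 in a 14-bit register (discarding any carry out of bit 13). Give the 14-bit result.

  11001001100001
+ 00100111000011
= 11110000100100

11110000100100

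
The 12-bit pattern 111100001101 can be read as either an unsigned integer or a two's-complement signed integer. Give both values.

Unsigned: 111100001101 = 3853.
Signed: MSB=1 → 3853 − 4096 = -243.

unsigned = 3853, signed = -243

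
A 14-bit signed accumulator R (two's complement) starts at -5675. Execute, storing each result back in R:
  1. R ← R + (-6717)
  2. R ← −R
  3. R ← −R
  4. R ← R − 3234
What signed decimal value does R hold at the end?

758

Start: R = -5675 = 10100111010101.
R = -5675 + (-6717) = -12392; wraps to 3992 = 00111110011000
R = −(3992) = -3992 = 11000001101000
R = −(-3992) = 3992 = 00111110011000
R = 3992 − 3234 = 758 = 00001011110110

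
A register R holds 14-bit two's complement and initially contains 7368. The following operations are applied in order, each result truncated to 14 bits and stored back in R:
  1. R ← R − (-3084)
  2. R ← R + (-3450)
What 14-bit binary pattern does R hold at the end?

01101101011010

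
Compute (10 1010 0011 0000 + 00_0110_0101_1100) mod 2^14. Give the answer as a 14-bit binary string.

11000010001100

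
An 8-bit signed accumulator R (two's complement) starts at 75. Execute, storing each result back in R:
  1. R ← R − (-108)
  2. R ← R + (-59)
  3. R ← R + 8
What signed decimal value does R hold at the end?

Start: R = 75 = 01001011.
R = 75 − (-108) = 183; wraps to -73 = 10110111
R = -73 + (-59) = -132; wraps to 124 = 01111100
R = 124 + 8 = 132; wraps to -124 = 10000100

-124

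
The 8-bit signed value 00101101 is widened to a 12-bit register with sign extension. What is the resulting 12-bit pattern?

MSB of 00101101 is 0; replicate it into the new high bits.
0000|00101101 → 000000101101 (still 45).

000000101101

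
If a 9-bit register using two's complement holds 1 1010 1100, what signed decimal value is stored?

MSB is 1, so the value is negative.
Unsigned reading: 428. Subtract 2^9 = 512: 428 − 512 = -84.

-84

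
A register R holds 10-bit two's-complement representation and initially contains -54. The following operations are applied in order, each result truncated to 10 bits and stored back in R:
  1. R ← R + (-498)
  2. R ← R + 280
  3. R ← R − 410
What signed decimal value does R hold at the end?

342

Start: R = -54 = 1111001010.
R = -54 + (-498) = -552; wraps to 472 = 0111011000
R = 472 + 280 = 752; wraps to -272 = 1011110000
R = -272 − 410 = -682; wraps to 342 = 0101010110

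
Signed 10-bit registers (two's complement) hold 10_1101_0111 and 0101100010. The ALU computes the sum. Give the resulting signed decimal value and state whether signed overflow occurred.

10_1101_0111 → 1011010111 = -297 (signed)
0101100010 = 354 (signed)
  1011010111
+ 0101100010
= 0000111001  (discard carry-out 1)
Result 0000111001: MSB = 0 → value 57.
Addends have opposite signs, so signed overflow cannot occur.

57; no overflow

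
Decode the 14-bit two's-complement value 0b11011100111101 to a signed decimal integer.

-2243

MSB is 1, so the value is negative.
Invert: 00100011000010. Add 1: 00100011000011 = 2243. So the value is −2243.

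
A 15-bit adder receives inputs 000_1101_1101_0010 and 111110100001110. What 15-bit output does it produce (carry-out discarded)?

  000110111010010
+ 111110100001110
= 000101011100000  (discard carry-out 1)

000101011100000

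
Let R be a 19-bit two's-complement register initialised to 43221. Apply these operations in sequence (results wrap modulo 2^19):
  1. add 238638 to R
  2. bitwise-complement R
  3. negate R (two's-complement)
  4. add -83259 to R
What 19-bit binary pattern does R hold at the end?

0110000011111001001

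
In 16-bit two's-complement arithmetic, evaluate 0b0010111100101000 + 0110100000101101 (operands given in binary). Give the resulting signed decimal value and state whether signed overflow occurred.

0b0010111100101000 → 0010111100101000 = 12072 (signed)
0110100000101101 = 26669 (signed)
  0010111100101000
+ 0110100000101101
= 1001011101010101
Result 1001011101010101: MSB = 1 → 38741 − 65536 = -26795.
Both addends are non-negative but the stored result is negative: signed overflow. The true value 12072 + 26669 = 38741 lies outside [-32768, 32767].

-26795; overflow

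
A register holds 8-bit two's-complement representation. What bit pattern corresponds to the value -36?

11011100

|-36| = 36 = 00100100 in 8 bits.
Invert the bits: 11011011. Add 1: 11011100.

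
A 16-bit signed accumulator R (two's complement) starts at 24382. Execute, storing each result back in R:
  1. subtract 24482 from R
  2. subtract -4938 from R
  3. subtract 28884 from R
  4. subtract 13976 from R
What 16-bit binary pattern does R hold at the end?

0110101101111010

Start: R = 24382 = 0101111100111110.
R = 24382 − 24482 = -100 = 1111111110011100
R = -100 − (-4938) = 4838 = 0001001011100110
R = 4838 − 28884 = -24046 = 1010001000010010
R = -24046 − 13976 = -38022; wraps to 27514 = 0110101101111010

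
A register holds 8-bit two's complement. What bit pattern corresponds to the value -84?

10101100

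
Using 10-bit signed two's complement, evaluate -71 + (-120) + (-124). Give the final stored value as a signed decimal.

-71 + (-120) = -191 (1101000001)
-191 + (-124) = -315 (1011000101)

-315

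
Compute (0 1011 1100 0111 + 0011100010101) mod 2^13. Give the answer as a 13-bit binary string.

  0101111000111
+ 0011100010101
= 1001011011100

1001011011100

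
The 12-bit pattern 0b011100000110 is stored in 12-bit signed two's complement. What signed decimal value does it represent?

1798

MSB is 0, so the value is non-negative: 011100000110 = 1798.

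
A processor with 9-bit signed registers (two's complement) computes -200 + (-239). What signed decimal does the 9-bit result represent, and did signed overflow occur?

-200 → 100111000
-239 → 100010001
  100111000
+ 100010001
= 001001001  (discard carry-out 1)
Result 001001001: MSB = 0 → value 73.
Both addends are negative but the stored result is non-negative: signed overflow. The true value -200 + (-239) = -439 lies outside [-256, 255].

73; overflow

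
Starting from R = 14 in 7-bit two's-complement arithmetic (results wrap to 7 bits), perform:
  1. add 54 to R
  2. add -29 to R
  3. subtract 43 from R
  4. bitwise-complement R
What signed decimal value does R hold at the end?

Start: R = 14 = 0001110.
R = 14 + 54 = 68; wraps to -60 = 1000100
R = -60 + (-29) = -89; wraps to 39 = 0100111
R = 39 − 43 = -4 = 1111100
R = NOT 1111100 = 0000011 = 3

3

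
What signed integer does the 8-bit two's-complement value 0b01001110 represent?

78

MSB is 0, so the value is non-negative: 01001110 = 78.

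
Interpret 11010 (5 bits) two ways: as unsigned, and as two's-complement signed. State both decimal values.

unsigned = 26, signed = -6

Unsigned: 11010 = 26.
Signed: MSB=1 → 26 − 32 = -6.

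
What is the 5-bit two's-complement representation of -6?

|-6| = 6 = 00110 in 5 bits.
Invert the bits: 11001. Add 1: 11010.

11010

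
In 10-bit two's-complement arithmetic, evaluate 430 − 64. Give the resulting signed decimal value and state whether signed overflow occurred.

430 → 0110101110
64 → 0001000000
Subtract via negate-and-add: invert 0001000000 + 1 = 1111000000 (i.e. -64).
  0110101110
+ 1111000000
= 0101101110  (discard carry-out 1)
Result 0101101110: MSB = 0 → value 366.
Addends (after negating the subtrahend) have opposite signs, so signed overflow cannot occur.

366; no overflow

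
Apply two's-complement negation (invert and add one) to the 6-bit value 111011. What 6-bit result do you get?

000101

Invert: 000100. Add 1: 000101.
Check: 111011 = -5, 000101 = 5.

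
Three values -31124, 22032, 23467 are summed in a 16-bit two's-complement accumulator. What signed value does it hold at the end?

14375

-31124 + 22032 = -9092 (1101110001111100)
-9092 + 23467 = 14375 (0011100000100111)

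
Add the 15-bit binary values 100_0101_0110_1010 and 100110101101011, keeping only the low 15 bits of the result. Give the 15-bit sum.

001001011010101

  100010101101010
+ 100110101101011
= 001001011010101  (discard carry-out 1)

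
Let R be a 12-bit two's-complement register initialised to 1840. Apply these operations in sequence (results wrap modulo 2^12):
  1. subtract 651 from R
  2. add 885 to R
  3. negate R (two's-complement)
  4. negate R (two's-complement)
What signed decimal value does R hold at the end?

-2022

Start: R = 1840 = 011100110000.
R = 1840 − 651 = 1189 = 010010100101
R = 1189 + 885 = 2074; wraps to -2022 = 100000011010
R = −(-2022) = 2022 = 011111100110
R = −(2022) = -2022 = 100000011010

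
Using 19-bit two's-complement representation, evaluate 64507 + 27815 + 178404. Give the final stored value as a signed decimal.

-253562

64507 + 27815 = 92322 (0010110100010100010)
92322 + 178404 = 270726 → wraps to -253562 (1000010000110000110)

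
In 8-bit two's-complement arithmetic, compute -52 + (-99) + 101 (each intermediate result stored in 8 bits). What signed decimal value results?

-50

-52 + (-99) = -151 → wraps to 105 (01101001)
105 + 101 = 206 → wraps to -50 (11001110)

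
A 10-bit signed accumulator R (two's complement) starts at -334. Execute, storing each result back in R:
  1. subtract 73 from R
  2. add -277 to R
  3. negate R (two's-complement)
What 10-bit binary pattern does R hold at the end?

1010101100

Start: R = -334 = 1010110010.
R = -334 − 73 = -407 = 1001101001
R = -407 + (-277) = -684; wraps to 340 = 0101010100
R = −(340) = -340 = 1010101100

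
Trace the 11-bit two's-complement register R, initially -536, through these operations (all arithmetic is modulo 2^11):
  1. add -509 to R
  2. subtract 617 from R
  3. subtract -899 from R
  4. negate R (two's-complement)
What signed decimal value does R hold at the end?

Start: R = -536 = 10111101000.
R = -536 + (-509) = -1045; wraps to 1003 = 01111101011
R = 1003 − 617 = 386 = 00110000010
R = 386 − (-899) = 1285; wraps to -763 = 10100000101
R = −(-763) = 763 = 01011111011

763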